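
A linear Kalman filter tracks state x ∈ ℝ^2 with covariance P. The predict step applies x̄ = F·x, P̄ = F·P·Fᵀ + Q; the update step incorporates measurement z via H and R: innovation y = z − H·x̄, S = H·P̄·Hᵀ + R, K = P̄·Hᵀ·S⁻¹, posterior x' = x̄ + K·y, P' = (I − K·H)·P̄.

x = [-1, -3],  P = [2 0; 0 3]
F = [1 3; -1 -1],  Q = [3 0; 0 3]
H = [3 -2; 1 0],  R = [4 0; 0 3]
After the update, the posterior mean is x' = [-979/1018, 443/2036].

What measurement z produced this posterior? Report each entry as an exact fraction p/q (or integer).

x̄ = F·x = [-10, 4]
P̄ = F·P·Fᵀ + Q = [32 -11; -11 8]
S = H·P̄·Hᵀ + R = [456 118; 118 35]
K = P̄·Hᵀ·S⁻¹ = [177/1018 167/509; -417/2036 383/1018]
x' − x̄ = [9201/1018, -7701/2036] = K·y
y = (KᵀK)⁻¹·Kᵀ·(x' − x̄) = [35, 9]
z = y + H·x̄ = [35, 9] + [-38, -10] = [-3, -1]

z = [-3, -1]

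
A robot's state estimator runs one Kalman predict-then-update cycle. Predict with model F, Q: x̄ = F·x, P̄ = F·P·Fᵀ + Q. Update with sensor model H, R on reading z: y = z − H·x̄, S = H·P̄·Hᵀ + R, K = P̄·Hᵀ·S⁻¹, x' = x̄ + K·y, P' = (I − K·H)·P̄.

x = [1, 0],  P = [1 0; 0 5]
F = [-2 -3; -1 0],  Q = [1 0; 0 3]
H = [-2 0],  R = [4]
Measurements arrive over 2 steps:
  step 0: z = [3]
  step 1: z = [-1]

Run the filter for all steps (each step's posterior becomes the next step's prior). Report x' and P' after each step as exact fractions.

step 0: x̄ = F·x = [-2, -1]
step 0: P̄ = F·P·Fᵀ + Q = [50 2; 2 4]
step 0: y = z − H·x̄ = [-1]
step 0: S = H·P̄·Hᵀ + R = [204]
step 0: K = P̄·Hᵀ·S⁻¹ = [-25/51; -1/51]
step 0: x' = x̄ + K·y = [-77/51, -50/51]
step 0: P' = (I − K·H)·P̄ = [50/51 2/51; 2/51 200/51]
step 1: x̄ = F·x = [304/51, 77/51]
step 1: P̄ = F·P·Fᵀ + Q = [2075/51 106/51; 106/51 203/51]
step 1: y = z − H·x̄ = [557/51]
step 1: S = H·P̄·Hᵀ + R = [8504/51]
step 1: K = P̄·Hᵀ·S⁻¹ = [-2075/4252; -53/2126]
step 1: x' = x̄ + K·y = [2683/4252, 2631/2126]
step 1: P' = (I − K·H)·P̄ = [2075/2126 53/1063; 53/1063 4121/1063]

step 0: x' = [-77/51, -50/51], P' = [50/51 2/51; 2/51 200/51]
step 1: x' = [2683/4252, 2631/2126], P' = [2075/2126 53/1063; 53/1063 4121/1063]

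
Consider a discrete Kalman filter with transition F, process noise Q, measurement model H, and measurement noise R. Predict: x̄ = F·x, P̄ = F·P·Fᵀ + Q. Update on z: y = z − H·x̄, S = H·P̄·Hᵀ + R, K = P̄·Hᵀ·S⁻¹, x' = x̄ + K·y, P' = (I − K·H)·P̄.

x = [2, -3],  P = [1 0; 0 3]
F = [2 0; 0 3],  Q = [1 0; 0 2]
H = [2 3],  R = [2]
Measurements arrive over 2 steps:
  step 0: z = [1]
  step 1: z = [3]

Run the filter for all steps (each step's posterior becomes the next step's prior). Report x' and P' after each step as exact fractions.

step 0: x̄ = F·x = [4, -9]
step 0: P̄ = F·P·Fᵀ + Q = [5 0; 0 29]
step 0: y = z − H·x̄ = [20]
step 0: S = H·P̄·Hᵀ + R = [283]
step 0: K = P̄·Hᵀ·S⁻¹ = [10/283; 87/283]
step 0: x' = x̄ + K·y = [1332/283, -807/283]
step 0: P' = (I − K·H)·P̄ = [1315/283 -870/283; -870/283 638/283]
step 1: x̄ = F·x = [2664/283, -2421/283]
step 1: P̄ = F·P·Fᵀ + Q = [5543/283 -5220/283; -5220/283 6308/283]
step 1: y = z − H·x̄ = [2784/283]
step 1: S = H·P̄·Hᵀ + R = [16870/283]
step 1: K = P̄·Hᵀ·S⁻¹ = [-2287/8435; 606/1205]
step 1: x' = x̄ + K·y = [56904/8435, -4347/1205]
step 1: P' = (I − K·H)·P̄ = [128249/8435 -12432/1205; -12432/1205 8692/1205]

step 0: x' = [1332/283, -807/283], P' = [1315/283 -870/283; -870/283 638/283]
step 1: x' = [56904/8435, -4347/1205], P' = [128249/8435 -12432/1205; -12432/1205 8692/1205]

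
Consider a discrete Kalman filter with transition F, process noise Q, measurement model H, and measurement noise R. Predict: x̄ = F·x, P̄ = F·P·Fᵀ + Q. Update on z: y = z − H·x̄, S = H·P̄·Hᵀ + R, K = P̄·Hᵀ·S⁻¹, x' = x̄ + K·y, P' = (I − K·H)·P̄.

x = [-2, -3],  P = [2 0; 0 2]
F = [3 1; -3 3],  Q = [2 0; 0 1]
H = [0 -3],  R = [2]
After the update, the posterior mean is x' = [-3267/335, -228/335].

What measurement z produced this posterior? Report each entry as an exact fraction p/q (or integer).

z = [2]

x̄ = F·x = [-9, -3]
P̄ = F·P·Fᵀ + Q = [22 -12; -12 37]
S = H·P̄·Hᵀ + R = [335]
K = P̄·Hᵀ·S⁻¹ = [36/335; -111/335]
x' − x̄ = [-252/335, 777/335] = K·y
y = (KᵀK)⁻¹·Kᵀ·(x' − x̄) = [-7]
z = y + H·x̄ = [-7] + [9] = [2]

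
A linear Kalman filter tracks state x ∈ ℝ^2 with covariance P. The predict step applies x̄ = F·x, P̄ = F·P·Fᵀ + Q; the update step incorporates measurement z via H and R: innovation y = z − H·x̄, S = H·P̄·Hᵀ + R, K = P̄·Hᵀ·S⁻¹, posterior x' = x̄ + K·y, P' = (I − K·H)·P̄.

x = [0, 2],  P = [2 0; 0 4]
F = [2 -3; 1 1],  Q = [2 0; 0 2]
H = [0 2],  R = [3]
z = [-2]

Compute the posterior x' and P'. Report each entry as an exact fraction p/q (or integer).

x' = [-114/35, -26/35]
P' = [1354/35 -24/35; -24/35 24/35]

x̄ = F·x = [-6, 2]
P̄ = F·P·Fᵀ + Q = [46 -8; -8 8]
y = z − H·x̄ = [-6]
S = H·P̄·Hᵀ + R = [35]
K = P̄·Hᵀ·S⁻¹ = [-16/35; 16/35]
x' = x̄ + K·y = [-114/35, -26/35]
P' = (I − K·H)·P̄ = [1354/35 -24/35; -24/35 24/35]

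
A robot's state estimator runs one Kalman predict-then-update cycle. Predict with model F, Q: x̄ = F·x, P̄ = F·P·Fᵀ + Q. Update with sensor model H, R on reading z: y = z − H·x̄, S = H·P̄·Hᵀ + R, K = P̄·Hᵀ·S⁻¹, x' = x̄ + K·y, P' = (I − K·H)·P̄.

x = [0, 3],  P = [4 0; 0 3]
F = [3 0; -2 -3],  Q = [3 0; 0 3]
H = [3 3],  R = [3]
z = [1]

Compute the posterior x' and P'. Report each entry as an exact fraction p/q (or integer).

x' = [15/4, -7/2]
P' = [3693/112 -1839/56; -1839/56 925/28]

x̄ = F·x = [0, -9]
P̄ = F·P·Fᵀ + Q = [39 -24; -24 46]
y = z − H·x̄ = [28]
S = H·P̄·Hᵀ + R = [336]
K = P̄·Hᵀ·S⁻¹ = [15/112; 11/56]
x' = x̄ + K·y = [15/4, -7/2]
P' = (I − K·H)·P̄ = [3693/112 -1839/56; -1839/56 925/28]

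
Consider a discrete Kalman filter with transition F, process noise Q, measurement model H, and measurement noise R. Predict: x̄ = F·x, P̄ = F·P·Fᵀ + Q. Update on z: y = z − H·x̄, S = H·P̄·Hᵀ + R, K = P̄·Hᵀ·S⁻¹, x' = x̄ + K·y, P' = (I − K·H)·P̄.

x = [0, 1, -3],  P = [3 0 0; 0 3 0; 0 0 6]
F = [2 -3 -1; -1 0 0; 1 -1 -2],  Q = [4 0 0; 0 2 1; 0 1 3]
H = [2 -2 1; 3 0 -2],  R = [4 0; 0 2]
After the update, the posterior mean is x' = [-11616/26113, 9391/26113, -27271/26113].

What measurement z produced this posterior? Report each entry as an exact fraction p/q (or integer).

x̄ = F·x = [0, 0, 5]
P̄ = F·P·Fᵀ + Q = [49 -6 27; -6 5 -2; 27 -2 33]
S = H·P̄·Hᵀ + R = [417 229; 229 251]
K = P̄·Hᵀ·S⁻¹ = [6545/26113 3704/26113; -1409/26113 -171/26113; 9703/26113 -7292/26113]
x' − x̄ = [-11616/26113, 9391/26113, -157836/26113] = K·y
y = (KᵀK)⁻¹·Kᵀ·(x' − x̄) = [-8, 11]
z = y + H·x̄ = [-8, 11] + [5, -10] = [-3, 1]

z = [-3, 1]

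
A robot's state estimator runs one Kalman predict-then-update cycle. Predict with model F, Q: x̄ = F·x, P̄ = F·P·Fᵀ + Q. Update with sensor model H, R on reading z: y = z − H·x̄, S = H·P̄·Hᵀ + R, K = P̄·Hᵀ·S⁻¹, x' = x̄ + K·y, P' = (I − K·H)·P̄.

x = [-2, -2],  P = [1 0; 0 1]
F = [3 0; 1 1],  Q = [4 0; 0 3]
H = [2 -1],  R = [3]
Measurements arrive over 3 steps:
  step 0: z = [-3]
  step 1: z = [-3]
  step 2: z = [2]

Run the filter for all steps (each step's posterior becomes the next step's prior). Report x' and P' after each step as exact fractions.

step 0: x' = [-173/48, -187/48], P' = [95/48 121/48; 121/48 239/48]
step 1: x' = [-876/205, -2007/410], P' = [1683/410 2643/410; 2643/410 2499/205]
step 2: x' = [158/29663, -36291/29663], P' = [359793/59326 298005/29663; 298005/29663 557733/29663]

step 0: x̄ = F·x = [-6, -4]
step 0: P̄ = F·P·Fᵀ + Q = [13 3; 3 5]
step 0: y = z − H·x̄ = [5]
step 0: S = H·P̄·Hᵀ + R = [48]
step 0: K = P̄·Hᵀ·S⁻¹ = [23/48; 1/48]
step 0: x' = x̄ + K·y = [-173/48, -187/48]
step 0: P' = (I − K·H)·P̄ = [95/48 121/48; 121/48 239/48]
step 1: x̄ = F·x = [-173/16, -15/2]
step 1: P̄ = F·P·Fᵀ + Q = [349/16 27/2; 27/2 15]
step 1: y = z − H·x̄ = [89/8]
step 1: S = H·P̄·Hᵀ + R = [205/4]
step 1: K = P̄·Hᵀ·S⁻¹ = [241/410; 48/205]
step 1: x' = x̄ + K·y = [-876/205, -2007/410]
step 1: P' = (I − K·H)·P̄ = [1683/410 2643/410; 2643/410 2499/205]
step 2: x̄ = F·x = [-2628/205, -3759/410]
step 2: P̄ = F·P·Fᵀ + Q = [16787/410 6489/205; 6489/205 13197/410]
step 2: y = z − H·x̄ = [7573/410]
step 2: S = H·P̄·Hᵀ + R = [29663/410]
step 2: K = P̄·Hᵀ·S⁻¹ = [20596/29663; 12759/29663]
step 2: x' = x̄ + K·y = [158/29663, -36291/29663]
step 2: P' = (I − K·H)·P̄ = [359793/59326 298005/29663; 298005/29663 557733/29663]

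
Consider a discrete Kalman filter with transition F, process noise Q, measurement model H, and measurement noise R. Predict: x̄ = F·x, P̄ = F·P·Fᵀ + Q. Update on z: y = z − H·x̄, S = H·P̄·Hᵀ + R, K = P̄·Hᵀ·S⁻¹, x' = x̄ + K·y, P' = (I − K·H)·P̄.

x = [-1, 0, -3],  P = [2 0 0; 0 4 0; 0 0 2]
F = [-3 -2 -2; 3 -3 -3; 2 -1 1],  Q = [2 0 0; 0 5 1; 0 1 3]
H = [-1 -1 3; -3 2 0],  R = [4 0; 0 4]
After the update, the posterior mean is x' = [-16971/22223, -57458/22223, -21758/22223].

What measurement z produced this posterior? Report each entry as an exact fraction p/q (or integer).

x̄ = F·x = [9, 6, -5]
P̄ = F·P·Fᵀ + Q = [44 18 -8; 18 77 19; -8 19 17]
S = H·P̄·Hᵀ + R = [248 182; 182 492]
K = P̄·Hᵀ·S⁻¹ = [-6210/22223 -2039/22223; -9224/22223 7929/22223; 2099/22223 2024/22223]
x' − x̄ = [-216978/22223, -190796/22223, 89357/22223] = K·y
y = (KᵀK)⁻¹·Kᵀ·(x' − x̄) = [31, 12]
z = y + H·x̄ = [31, 12] + [-30, -15] = [1, -3]

z = [1, -3]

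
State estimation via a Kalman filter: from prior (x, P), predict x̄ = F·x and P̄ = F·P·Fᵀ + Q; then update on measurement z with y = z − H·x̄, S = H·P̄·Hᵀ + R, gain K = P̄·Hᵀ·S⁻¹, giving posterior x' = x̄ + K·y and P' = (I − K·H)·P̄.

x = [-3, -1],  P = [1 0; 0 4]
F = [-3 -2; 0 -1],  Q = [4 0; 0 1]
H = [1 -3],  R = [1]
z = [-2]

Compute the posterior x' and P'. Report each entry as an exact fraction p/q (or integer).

x̄ = F·x = [11, 1]
P̄ = F·P·Fᵀ + Q = [29 8; 8 5]
y = z − H·x̄ = [-10]
S = H·P̄·Hᵀ + R = [27]
K = P̄·Hᵀ·S⁻¹ = [5/27; -7/27]
x' = x̄ + K·y = [247/27, 97/27]
P' = (I − K·H)·P̄ = [758/27 251/27; 251/27 86/27]

x' = [247/27, 97/27]
P' = [758/27 251/27; 251/27 86/27]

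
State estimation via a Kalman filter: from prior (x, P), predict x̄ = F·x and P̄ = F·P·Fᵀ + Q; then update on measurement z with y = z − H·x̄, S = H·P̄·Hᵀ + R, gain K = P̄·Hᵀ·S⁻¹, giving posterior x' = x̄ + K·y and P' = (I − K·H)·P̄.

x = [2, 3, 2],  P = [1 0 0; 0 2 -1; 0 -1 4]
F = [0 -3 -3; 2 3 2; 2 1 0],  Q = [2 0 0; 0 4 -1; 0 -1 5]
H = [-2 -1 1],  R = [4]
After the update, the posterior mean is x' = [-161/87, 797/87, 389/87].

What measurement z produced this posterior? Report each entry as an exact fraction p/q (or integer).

z = [-2]

x̄ = F·x = [-15, 17, 7]
P̄ = F·P·Fᵀ + Q = [38 -27 -3; -27 30 7; -3 7 11]
S = H·P̄·Hᵀ + R = [87]
K = P̄·Hᵀ·S⁻¹ = [-52/87; 31/87; 10/87]
x' − x̄ = [1144/87, -682/87, -220/87] = K·y
y = (KᵀK)⁻¹·Kᵀ·(x' − x̄) = [-22]
z = y + H·x̄ = [-22] + [20] = [-2]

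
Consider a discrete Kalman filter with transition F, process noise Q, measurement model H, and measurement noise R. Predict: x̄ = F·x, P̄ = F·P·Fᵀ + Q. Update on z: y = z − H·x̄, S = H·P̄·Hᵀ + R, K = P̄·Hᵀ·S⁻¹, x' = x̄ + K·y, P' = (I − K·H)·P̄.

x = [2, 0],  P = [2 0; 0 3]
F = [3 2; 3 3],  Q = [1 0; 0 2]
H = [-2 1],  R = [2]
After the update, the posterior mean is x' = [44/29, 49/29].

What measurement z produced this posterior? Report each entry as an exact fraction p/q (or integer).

z = [-1]

x̄ = F·x = [6, 6]
P̄ = F·P·Fᵀ + Q = [31 36; 36 47]
S = H·P̄·Hᵀ + R = [29]
K = P̄·Hᵀ·S⁻¹ = [-26/29; -25/29]
x' − x̄ = [-130/29, -125/29] = K·y
y = (KᵀK)⁻¹·Kᵀ·(x' − x̄) = [5]
z = y + H·x̄ = [5] + [-6] = [-1]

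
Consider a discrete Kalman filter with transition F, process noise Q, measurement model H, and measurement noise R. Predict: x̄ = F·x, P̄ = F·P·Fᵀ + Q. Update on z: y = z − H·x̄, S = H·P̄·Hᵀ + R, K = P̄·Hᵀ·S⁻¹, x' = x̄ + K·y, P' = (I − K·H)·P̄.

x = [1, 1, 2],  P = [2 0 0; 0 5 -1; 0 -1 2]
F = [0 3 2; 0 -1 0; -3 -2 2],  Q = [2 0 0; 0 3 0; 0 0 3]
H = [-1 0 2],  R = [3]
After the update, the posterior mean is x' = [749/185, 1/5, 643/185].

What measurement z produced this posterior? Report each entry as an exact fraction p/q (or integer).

x̄ = F·x = [7, -1, -1]
P̄ = F·P·Fᵀ + Q = [43 -13 -24; -13 8 12; -24 12 57]
S = H·P̄·Hᵀ + R = [370]
K = P̄·Hᵀ·S⁻¹ = [-91/370; 1/10; 69/185]
x' − x̄ = [-546/185, 6/5, 828/185] = K·y
y = (KᵀK)⁻¹·Kᵀ·(x' − x̄) = [12]
z = y + H·x̄ = [12] + [-9] = [3]

z = [3]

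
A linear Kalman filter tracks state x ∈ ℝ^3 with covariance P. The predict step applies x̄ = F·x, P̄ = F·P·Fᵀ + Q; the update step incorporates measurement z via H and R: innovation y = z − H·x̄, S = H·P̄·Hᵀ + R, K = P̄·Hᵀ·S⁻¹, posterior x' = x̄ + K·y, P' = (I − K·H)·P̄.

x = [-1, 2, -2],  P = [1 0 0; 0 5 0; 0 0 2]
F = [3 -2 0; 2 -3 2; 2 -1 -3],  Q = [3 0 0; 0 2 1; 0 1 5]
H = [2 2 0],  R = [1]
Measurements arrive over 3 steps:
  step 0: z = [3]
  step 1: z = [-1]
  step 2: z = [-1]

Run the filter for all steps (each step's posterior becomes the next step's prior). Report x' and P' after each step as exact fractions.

step 0: x̄ = F·x = [-7, -12, 2]
step 0: P̄ = F·P·Fᵀ + Q = [32 36 16; 36 59 8; 16 8 32]
step 0: y = z − H·x̄ = [41]
step 0: S = H·P̄·Hᵀ + R = [653]
step 0: K = P̄·Hᵀ·S⁻¹ = [136/653; 190/653; 48/653]
step 0: x' = x̄ + K·y = [1005/653, -46/653, 3274/653]
step 0: P' = (I − K·H)·P̄ = [2400/653 -2332/653 3920/653; -2332/653 2427/653 -3896/653; 3920/653 -3896/653 18592/653]
step 1: x̄ = F·x = [3107/653, 8696/653, -7766/653]
step 1: P̄ = F·P·Fᵀ + Q = [61251/653 98382/653 -23078/653; 98382/653 213213/653 -110474/653; -23078/653 -110474/653 121532/653]
step 1: y = z − H·x̄ = [-24259/653]
step 1: S = H·P̄·Hᵀ + R = [1885565/653]
step 1: K = P̄·Hᵀ·S⁻¹ = [319266/1885565; 124638/377113; -267104/1885565]
step 1: x' = x̄ + K·y = [-2889163/1885565, 391702/377113, -12501718/1885565]
step 1: P' = (I − K·H)·P̄ = [20768703/1885565 -4121814/377113 63954298/1885565; -4121814/377113 4184133/377113 -12817570/377113; 63954298/1885565 -12817570/377113 241672188/1885565]
step 2: x̄ = F·x = [-12584509/1885565, -36657292/1885565, 29768318/1885565]
step 2: P̄ = F·P·Fᵀ + Q = [523566522/1885565 1158131306/1885565 -649398744/1885565; 1158131306/1885565 2769818103/1885565 -1713961742/1885565; -649398744/1885565 -1713961742/1885565 1218930598/1885565]
step 2: y = z − H·x̄ = [96598037/1885565]
step 2: S = H·P̄·Hᵀ + R = [22440474513/1885565]
step 2: K = P̄·Hᵀ·S⁻¹ = [3363395656/22440474513; 7855898818/22440474513; -4726720972/22440474513]
step 2: x' = x̄ + K·y = [22537045687/22440474513, -33805581962/22440474513, 112127247818/22440474513]
step 2: P' = (I − K·H)·P̄ = [231575604130/22440474513 -229893906302/22440474513 702716066984/22440474513; -229893906302/22440474513 233821855711/22440474513 -705079427470/22440474513; 702716066984/22440474513 -705079427470/22440474513 2657818675246/22440474513]

step 0: x' = [1005/653, -46/653, 3274/653], P' = [2400/653 -2332/653 3920/653; -2332/653 2427/653 -3896/653; 3920/653 -3896/653 18592/653]
step 1: x' = [-2889163/1885565, 391702/377113, -12501718/1885565], P' = [20768703/1885565 -4121814/377113 63954298/1885565; -4121814/377113 4184133/377113 -12817570/377113; 63954298/1885565 -12817570/377113 241672188/1885565]
step 2: x' = [22537045687/22440474513, -33805581962/22440474513, 112127247818/22440474513], P' = [231575604130/22440474513 -229893906302/22440474513 702716066984/22440474513; -229893906302/22440474513 233821855711/22440474513 -705079427470/22440474513; 702716066984/22440474513 -705079427470/22440474513 2657818675246/22440474513]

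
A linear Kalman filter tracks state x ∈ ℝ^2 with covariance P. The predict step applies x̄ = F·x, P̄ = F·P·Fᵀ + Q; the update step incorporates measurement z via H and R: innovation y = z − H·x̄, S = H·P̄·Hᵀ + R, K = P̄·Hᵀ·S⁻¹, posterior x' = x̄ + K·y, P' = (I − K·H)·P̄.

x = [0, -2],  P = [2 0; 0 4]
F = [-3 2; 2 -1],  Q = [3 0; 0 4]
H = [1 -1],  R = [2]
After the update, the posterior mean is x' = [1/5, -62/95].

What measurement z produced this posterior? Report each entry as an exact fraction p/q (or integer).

z = [1]

x̄ = F·x = [-4, 2]
P̄ = F·P·Fᵀ + Q = [37 -20; -20 16]
S = H·P̄·Hᵀ + R = [95]
K = P̄·Hᵀ·S⁻¹ = [3/5; -36/95]
x' − x̄ = [21/5, -252/95] = K·y
y = (KᵀK)⁻¹·Kᵀ·(x' − x̄) = [7]
z = y + H·x̄ = [7] + [-6] = [1]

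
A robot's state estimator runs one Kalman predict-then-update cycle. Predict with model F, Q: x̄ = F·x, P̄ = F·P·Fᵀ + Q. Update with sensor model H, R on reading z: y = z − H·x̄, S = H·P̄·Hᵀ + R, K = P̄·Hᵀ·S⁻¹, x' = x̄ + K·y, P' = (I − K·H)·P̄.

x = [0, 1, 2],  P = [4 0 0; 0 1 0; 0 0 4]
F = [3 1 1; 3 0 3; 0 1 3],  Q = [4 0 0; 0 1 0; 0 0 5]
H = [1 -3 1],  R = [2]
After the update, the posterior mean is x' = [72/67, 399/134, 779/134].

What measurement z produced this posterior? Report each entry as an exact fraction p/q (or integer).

x̄ = F·x = [3, 6, 7]
P̄ = F·P·Fᵀ + Q = [45 48 13; 48 73 36; 13 36 42]
S = H·P̄·Hᵀ + R = [268]
K = P̄·Hᵀ·S⁻¹ = [-43/134; -135/268; -53/268]
x' − x̄ = [-129/67, -405/134, -159/134] = K·y
y = (KᵀK)⁻¹·Kᵀ·(x' − x̄) = [6]
z = y + H·x̄ = [6] + [-8] = [-2]

z = [-2]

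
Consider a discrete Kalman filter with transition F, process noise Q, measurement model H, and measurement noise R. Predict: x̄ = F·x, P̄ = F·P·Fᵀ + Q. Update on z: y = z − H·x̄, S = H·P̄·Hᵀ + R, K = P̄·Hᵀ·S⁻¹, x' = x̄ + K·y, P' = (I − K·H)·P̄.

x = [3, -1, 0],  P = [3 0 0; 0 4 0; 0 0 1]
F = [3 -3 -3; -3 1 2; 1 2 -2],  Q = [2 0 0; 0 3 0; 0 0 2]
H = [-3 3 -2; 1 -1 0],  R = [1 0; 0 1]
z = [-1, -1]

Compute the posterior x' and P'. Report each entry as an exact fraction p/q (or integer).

x̄ = F·x = [12, -10, 1]
P̄ = F·P·Fᵀ + Q = [74 -45 -9; -45 38 -5; -9 -5 25]
y = z − H·x̄ = [67, -23]
S = H·P̄·Hᵀ + R = [1871 -598; -598 203]
K = P̄·Hᵀ·S⁻¹ = [2345/22209 19927/22209; 981/7403 -137/7403; -10106/22209 -30208/22209]
x' = x̄ + K·y = [-11566/7403, -5152/7403, 13297/7403]
P' = (I − K·H)·P̄ = [67108/22209 15727/7403 -31063/22209; 15727/7403 15864/7403 -285/7403; -31063/22209 -285/7403 50365/22209]

x' = [-11566/7403, -5152/7403, 13297/7403]
P' = [67108/22209 15727/7403 -31063/22209; 15727/7403 15864/7403 -285/7403; -31063/22209 -285/7403 50365/22209]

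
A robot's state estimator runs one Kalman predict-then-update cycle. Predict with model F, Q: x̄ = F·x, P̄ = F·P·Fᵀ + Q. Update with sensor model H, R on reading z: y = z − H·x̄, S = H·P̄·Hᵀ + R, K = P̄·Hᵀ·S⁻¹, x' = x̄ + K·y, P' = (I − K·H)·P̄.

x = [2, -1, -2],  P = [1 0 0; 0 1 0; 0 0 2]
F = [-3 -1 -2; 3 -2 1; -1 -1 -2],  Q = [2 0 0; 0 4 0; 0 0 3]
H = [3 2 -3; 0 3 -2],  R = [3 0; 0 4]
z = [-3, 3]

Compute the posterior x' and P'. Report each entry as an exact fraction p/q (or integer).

x' = [3101/4465, 34821/8930, 15321/3572]
P' = [12633/4465 10404/4465 3640/893; 10404/4465 14997/4465 8163/1786; 3640/893 8163/1786 25485/3572]

x̄ = F·x = [-1, 6, 3]
P̄ = F·P·Fᵀ + Q = [20 -11 12; -11 19 -5; 12 -5 13]
y = z − H·x̄ = [-3, -9]
S = H·P̄·Hᵀ + R = [88 86; 86 287]
K = P̄·Hᵀ·S⁻¹ = [1369/4465 -1297/4465; -11/8930 1044/4465; -41/3572 -249/1786]
x' = x̄ + K·y = [3101/4465, 34821/8930, 15321/3572]
P' = (I − K·H)·P̄ = [12633/4465 10404/4465 3640/893; 10404/4465 14997/4465 8163/1786; 3640/893 8163/1786 25485/3572]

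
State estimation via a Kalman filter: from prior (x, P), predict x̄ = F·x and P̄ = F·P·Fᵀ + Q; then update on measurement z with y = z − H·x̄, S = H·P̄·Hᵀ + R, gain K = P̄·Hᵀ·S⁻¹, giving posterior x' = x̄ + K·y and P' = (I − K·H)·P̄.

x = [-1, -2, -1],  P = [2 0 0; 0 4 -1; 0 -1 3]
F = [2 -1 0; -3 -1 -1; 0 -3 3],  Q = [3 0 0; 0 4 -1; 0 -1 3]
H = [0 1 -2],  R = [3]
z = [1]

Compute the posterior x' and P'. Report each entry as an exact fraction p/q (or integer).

x̄ = F·x = [0, 6, 3]
P̄ = F·P·Fᵀ + Q = [15 -9 15; -9 27 2; 15 2 84]
y = z − H·x̄ = [1]
S = H·P̄·Hᵀ + R = [358]
K = P̄·Hᵀ·S⁻¹ = [-39/358; 23/358; -83/179]
x' = x̄ + K·y = [-39/358, 2171/358, 454/179]
P' = (I − K·H)·P̄ = [3849/358 -2325/358 -552/179; -2325/358 9137/358 2267/179; -552/179 2267/179 1258/179]

x' = [-39/358, 2171/358, 454/179]
P' = [3849/358 -2325/358 -552/179; -2325/358 9137/358 2267/179; -552/179 2267/179 1258/179]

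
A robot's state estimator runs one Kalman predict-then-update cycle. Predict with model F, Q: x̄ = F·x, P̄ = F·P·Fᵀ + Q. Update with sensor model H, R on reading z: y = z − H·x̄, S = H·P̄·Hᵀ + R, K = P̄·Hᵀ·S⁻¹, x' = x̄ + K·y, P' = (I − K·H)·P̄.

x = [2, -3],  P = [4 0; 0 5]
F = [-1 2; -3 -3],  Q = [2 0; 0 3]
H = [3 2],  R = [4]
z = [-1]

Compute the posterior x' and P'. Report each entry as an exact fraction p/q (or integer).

x' = [-1075/179, 1506/179]
P' = [3772/179 -5616/179; -5616/179 8538/179]

x̄ = F·x = [-8, 3]
P̄ = F·P·Fᵀ + Q = [26 -18; -18 84]
y = z − H·x̄ = [17]
S = H·P̄·Hᵀ + R = [358]
K = P̄·Hᵀ·S⁻¹ = [21/179; 57/179]
x' = x̄ + K·y = [-1075/179, 1506/179]
P' = (I − K·H)·P̄ = [3772/179 -5616/179; -5616/179 8538/179]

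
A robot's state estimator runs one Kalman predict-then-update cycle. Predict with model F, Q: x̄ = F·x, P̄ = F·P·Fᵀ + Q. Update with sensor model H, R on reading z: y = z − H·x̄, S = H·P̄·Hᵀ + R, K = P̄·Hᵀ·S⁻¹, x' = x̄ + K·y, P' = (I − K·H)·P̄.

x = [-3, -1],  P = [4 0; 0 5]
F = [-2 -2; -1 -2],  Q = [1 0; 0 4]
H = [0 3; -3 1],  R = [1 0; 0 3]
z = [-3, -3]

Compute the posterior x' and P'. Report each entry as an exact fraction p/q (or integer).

x' = [3840/5341, -753/763]
P' = [7167/21364 30/763; 30/763 12/109]

x̄ = F·x = [8, 5]
P̄ = F·P·Fᵀ + Q = [37 28; 28 28]
y = z − H·x̄ = [-18, 16]
S = H·P̄·Hᵀ + R = [253 -168; -168 196]
K = P̄·Hᵀ·S⁻¹ = [90/763 -6887/21364; 36/109 -2/763]
x' = x̄ + K·y = [3840/5341, -753/763]
P' = (I − K·H)·P̄ = [7167/21364 30/763; 30/763 12/109]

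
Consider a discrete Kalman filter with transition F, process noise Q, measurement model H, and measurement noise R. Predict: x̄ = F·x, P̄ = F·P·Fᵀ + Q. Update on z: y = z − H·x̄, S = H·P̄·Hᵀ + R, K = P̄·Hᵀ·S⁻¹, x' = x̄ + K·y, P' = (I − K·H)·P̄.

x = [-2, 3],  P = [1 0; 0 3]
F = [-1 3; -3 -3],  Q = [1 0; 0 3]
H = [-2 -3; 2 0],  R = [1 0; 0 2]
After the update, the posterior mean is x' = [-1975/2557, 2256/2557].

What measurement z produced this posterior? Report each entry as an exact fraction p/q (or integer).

z = [-1, -2]

x̄ = F·x = [11, -3]
P̄ = F·P·Fᵀ + Q = [29 -24; -24 39]
S = H·P̄·Hᵀ + R = [180 28; 28 118]
K = P̄·Hᵀ·S⁻¹ = [7/5114 1256/2557; -3399/10228 -1677/5114]
x' − x̄ = [-30102/2557, 9927/2557] = K·y
y = (KᵀK)⁻¹·Kᵀ·(x' − x̄) = [12, -24]
z = y + H·x̄ = [12, -24] + [-13, 22] = [-1, -2]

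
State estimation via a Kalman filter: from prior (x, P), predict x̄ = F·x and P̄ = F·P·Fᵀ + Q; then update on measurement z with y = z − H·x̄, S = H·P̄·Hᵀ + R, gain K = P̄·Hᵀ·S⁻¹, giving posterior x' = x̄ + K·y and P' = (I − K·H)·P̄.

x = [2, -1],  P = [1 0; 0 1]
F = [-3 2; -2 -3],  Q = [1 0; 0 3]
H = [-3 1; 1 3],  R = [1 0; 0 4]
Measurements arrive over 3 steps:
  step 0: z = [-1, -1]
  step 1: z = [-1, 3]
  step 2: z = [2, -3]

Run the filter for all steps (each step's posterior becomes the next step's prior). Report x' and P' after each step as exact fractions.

step 0: x' = [1406/11565, -597/1285], P' = [1484/11565 112/1285; 112/1285 464/1285]
step 1: x' = [6172963/12252196, 8859927/12252196], P' = [2977011/24504392 1934787/24504392; 1934787/24504392 8498099/24504392]
step 2: x' = [-310812755/346335067, -272569184/346335067], P' = [1513159249/12468062412 327048655/4156020804; 327048655/4156020804 479459761/1385340268]

step 0: x̄ = F·x = [-8, -1]
step 0: P̄ = F·P·Fᵀ + Q = [14 0; 0 16]
step 0: y = z − H·x̄ = [-24, 10]
step 0: S = H·P̄·Hᵀ + R = [143 6; 6 162]
step 0: K = P̄·Hᵀ·S⁻¹ = [-1148/3855 1127/11565; 128/1285 376/1285]
step 0: x' = x̄ + K·y = [1406/11565, -597/1285]
step 0: P' = (I − K·H)·P̄ = [1484/11565 112/1285; 112/1285 464/1285]
step 1: x̄ = F·x = [-4988/3855, 13307/11565]
step 1: P̄ = F·P·Fᵀ + Q = [3281/1285 -3704/3855; -3704/3855 90311/11565]
step 1: y = z − H·x̄ = [-69764/11565, 1082/1285]
step 1: S = H·P̄·Hᵀ + R = [434309/11565 30138/1285; 30138/1285 91324/1285]
step 1: K = P̄·Hᵀ·S⁻¹ = [-3498123/12252196 2195343/24504392; 1346869/12252196 6857271/24504392]
step 1: x' = x̄ + K·y = [6172963/12252196, 8859927/12252196]
step 1: P' = (I − K·H)·P̄ = [2977011/24504392 1934787/24504392; 1934787/24504392 8498099/24504392]
step 2: x̄ = F·x = [-799035/12252196, -38925707/12252196]
step 2: P̄ = F·P·Fᵀ + Q = [62072443/24504392 -23452593/24504392; -23452593/24504392 185121555/24504392]
step 2: y = z − H·x̄ = [2774227/556918, 20204892/3063049]
step 2: S = H·P̄·Hᵀ + R = [20658943/556918 6326910/278459; 6326910/278459 210683556/3063049]
step 2: K = P̄·Hᵀ·S⁻¹ = [-197685099/692670134 557074643/6234031206; 76205553/692670134 580273313/2078010402]
step 2: x' = x̄ + K·y = [-310812755/346335067, -272569184/346335067]
step 2: P' = (I − K·H)·P̄ = [1513159249/12468062412 327048655/4156020804; 327048655/4156020804 479459761/1385340268]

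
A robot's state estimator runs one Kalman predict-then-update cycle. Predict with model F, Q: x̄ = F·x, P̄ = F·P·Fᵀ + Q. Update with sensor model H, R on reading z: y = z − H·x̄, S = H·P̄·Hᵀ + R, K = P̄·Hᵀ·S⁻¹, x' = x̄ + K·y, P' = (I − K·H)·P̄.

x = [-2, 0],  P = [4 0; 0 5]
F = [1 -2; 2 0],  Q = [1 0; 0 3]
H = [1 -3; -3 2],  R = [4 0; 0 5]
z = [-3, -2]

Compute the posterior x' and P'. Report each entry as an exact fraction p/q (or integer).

x̄ = F·x = [-2, -4]
P̄ = F·P·Fᵀ + Q = [25 8; 8 19]
y = z − H·x̄ = [-13, 0]
S = H·P̄·Hᵀ + R = [152 -101; -101 210]
K = P̄·Hᵀ·S⁻¹ = [-5749/21719 -8867/21719; -8876/21719 -2821/21719]
x' = x̄ + K·y = [31299/21719, 28512/21719]
P' = (I − K·H)·P̄ = [25571/21719 16189/21719; 16189/21719 17231/21719]

x' = [31299/21719, 28512/21719]
P' = [25571/21719 16189/21719; 16189/21719 17231/21719]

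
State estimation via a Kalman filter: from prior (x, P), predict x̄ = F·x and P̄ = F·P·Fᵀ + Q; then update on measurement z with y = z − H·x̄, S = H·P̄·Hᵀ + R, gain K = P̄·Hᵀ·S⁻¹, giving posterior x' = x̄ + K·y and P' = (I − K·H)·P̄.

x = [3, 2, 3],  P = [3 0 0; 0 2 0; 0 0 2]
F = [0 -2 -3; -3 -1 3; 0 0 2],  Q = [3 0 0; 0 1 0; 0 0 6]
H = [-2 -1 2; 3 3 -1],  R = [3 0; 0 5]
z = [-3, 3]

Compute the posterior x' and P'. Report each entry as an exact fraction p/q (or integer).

x̄ = F·x = [-13, -2, 6]
P̄ = F·P·Fᵀ + Q = [29 -14 -12; -14 48 12; -12 12 14]
y = z − H·x̄ = [-43, 54]
S = H·P̄·Hᵀ + R = [215 -232; -232 460]
K = P̄·Hᵀ·S⁻¹ = [-4514/11269 -3521/45076; 5680/11269 10139/22538; 3788/11269 3135/22538]
x' = x̄ + K·y = [143/22538, 6975/11269, -10625/11269]
P' = (I − K·H)·P̄ = [280093/45076 -120975/22538 66017/22538; -120975/22538 61937/11269 -20999/11269; 66017/22538 -20999/11269 28191/11269]

x' = [143/22538, 6975/11269, -10625/11269]
P' = [280093/45076 -120975/22538 66017/22538; -120975/22538 61937/11269 -20999/11269; 66017/22538 -20999/11269 28191/11269]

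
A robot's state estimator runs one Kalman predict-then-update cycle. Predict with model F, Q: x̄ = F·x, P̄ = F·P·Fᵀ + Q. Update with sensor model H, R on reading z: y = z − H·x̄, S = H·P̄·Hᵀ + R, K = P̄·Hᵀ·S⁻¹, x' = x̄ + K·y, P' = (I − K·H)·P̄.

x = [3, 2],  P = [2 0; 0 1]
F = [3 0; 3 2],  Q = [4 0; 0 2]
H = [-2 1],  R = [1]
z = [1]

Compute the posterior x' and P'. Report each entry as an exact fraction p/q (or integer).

x' = [213/41, 461/41]
P' = [226/41 426/41; 426/41 840/41]

x̄ = F·x = [9, 13]
P̄ = F·P·Fᵀ + Q = [22 18; 18 24]
y = z − H·x̄ = [6]
S = H·P̄·Hᵀ + R = [41]
K = P̄·Hᵀ·S⁻¹ = [-26/41; -12/41]
x' = x̄ + K·y = [213/41, 461/41]
P' = (I − K·H)·P̄ = [226/41 426/41; 426/41 840/41]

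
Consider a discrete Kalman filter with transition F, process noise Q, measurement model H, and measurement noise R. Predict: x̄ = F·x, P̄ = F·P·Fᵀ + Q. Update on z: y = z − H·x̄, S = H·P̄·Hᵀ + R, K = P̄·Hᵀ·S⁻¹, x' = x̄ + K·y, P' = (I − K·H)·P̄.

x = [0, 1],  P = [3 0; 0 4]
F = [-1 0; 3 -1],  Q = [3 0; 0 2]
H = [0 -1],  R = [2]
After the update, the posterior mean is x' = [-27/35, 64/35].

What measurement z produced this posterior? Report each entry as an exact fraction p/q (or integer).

x̄ = F·x = [0, -1]
P̄ = F·P·Fᵀ + Q = [6 -9; -9 33]
S = H·P̄·Hᵀ + R = [35]
K = P̄·Hᵀ·S⁻¹ = [9/35; -33/35]
x' − x̄ = [-27/35, 99/35] = K·y
y = (KᵀK)⁻¹·Kᵀ·(x' − x̄) = [-3]
z = y + H·x̄ = [-3] + [1] = [-2]

z = [-2]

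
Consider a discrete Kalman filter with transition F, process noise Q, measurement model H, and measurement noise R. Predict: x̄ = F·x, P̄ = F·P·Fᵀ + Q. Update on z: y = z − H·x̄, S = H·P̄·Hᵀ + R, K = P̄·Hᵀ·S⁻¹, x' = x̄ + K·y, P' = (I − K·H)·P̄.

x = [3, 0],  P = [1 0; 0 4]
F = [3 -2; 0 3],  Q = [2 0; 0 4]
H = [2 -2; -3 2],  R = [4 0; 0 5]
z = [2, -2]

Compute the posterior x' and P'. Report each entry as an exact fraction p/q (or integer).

x' = [6174/1775, 5856/1775]
P' = [4671/1775 5424/1775; 5424/1775 7256/1775]

x̄ = F·x = [9, 0]
P̄ = F·P·Fᵀ + Q = [27 -24; -24 40]
y = z − H·x̄ = [-16, 25]
S = H·P̄·Hᵀ + R = [464 -562; -562 696]
K = P̄·Hᵀ·S⁻¹ = [-753/3550 -633/1775; -916/1775 -352/1775]
x' = x̄ + K·y = [6174/1775, 5856/1775]
P' = (I − K·H)·P̄ = [4671/1775 5424/1775; 5424/1775 7256/1775]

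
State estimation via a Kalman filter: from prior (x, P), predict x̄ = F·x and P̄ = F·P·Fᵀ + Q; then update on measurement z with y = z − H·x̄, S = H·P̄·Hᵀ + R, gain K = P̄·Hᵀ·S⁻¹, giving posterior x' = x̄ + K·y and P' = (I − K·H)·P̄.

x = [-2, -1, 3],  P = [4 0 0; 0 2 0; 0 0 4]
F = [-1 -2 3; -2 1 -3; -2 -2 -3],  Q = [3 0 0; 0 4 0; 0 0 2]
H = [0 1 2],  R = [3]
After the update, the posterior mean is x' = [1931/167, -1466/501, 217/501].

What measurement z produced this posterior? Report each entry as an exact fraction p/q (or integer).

z = [-2]

x̄ = F·x = [13, -6, -3]
P̄ = F·P·Fᵀ + Q = [51 -32 -20; -32 58 48; -20 48 62]
S = H·P̄·Hᵀ + R = [501]
K = P̄·Hᵀ·S⁻¹ = [-24/167; 154/501; 172/501]
x' − x̄ = [-240/167, 1540/501, 1720/501] = K·y
y = (KᵀK)⁻¹·Kᵀ·(x' − x̄) = [10]
z = y + H·x̄ = [10] + [-12] = [-2]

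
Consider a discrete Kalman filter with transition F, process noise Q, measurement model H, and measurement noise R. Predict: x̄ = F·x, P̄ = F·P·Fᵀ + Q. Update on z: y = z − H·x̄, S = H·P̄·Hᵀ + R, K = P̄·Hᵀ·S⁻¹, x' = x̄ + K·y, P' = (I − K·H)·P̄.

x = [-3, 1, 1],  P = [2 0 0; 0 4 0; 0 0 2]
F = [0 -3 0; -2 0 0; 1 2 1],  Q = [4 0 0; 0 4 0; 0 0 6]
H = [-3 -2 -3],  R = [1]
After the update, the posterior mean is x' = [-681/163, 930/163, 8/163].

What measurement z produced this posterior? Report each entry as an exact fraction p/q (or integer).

x̄ = F·x = [-3, 6, 0]
P̄ = F·P·Fᵀ + Q = [40 0 -24; 0 12 -4; -24 -4 26]
S = H·P̄·Hᵀ + R = [163]
K = P̄·Hᵀ·S⁻¹ = [-48/163; -12/163; 2/163]
x' − x̄ = [-192/163, -48/163, 8/163] = K·y
y = (KᵀK)⁻¹·Kᵀ·(x' − x̄) = [4]
z = y + H·x̄ = [4] + [-3] = [1]

z = [1]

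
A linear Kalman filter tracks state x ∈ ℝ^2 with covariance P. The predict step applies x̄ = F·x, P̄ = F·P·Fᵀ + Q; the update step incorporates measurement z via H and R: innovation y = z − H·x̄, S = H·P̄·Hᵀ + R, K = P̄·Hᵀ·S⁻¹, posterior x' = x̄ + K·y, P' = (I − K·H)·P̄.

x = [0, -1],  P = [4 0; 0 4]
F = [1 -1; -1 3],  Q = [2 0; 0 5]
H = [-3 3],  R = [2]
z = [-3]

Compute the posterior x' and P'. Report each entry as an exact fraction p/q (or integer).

x̄ = F·x = [1, -3]
P̄ = F·P·Fᵀ + Q = [10 -16; -16 45]
y = z − H·x̄ = [9]
S = H·P̄·Hᵀ + R = [785]
K = P̄·Hᵀ·S⁻¹ = [-78/785; 183/785]
x' = x̄ + K·y = [83/785, -708/785]
P' = (I − K·H)·P̄ = [1766/785 1714/785; 1714/785 1836/785]

x' = [83/785, -708/785]
P' = [1766/785 1714/785; 1714/785 1836/785]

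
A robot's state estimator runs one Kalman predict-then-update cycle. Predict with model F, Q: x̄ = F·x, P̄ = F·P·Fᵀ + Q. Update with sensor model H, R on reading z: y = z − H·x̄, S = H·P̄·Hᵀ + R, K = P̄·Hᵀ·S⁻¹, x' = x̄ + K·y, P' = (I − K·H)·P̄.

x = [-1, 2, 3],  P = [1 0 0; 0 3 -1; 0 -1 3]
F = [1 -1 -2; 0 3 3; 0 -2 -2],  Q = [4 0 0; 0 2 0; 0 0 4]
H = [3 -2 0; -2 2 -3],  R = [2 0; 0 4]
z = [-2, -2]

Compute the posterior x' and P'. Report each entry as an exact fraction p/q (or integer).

x' = [-281/409, -20/409, 395/409]
P' = [1972/1227 2606/1227 90/409; 2606/1227 3964/1227 216/409; 90/409 216/409 233/409]

x̄ = F·x = [-9, 15, -10]
P̄ = F·P·Fᵀ + Q = [16 -18 12; -18 38 -24; 12 -24 20]
y = z − H·x̄ = [55, -80]
S = H·P̄·Hᵀ + R = [514 -680; -680 976]
K = P̄·Hᵀ·S⁻¹ = [352/1227 229/2454; -55/1227 193/1227; -81/409 -447/1636]
x' = x̄ + K·y = [-281/409, -20/409, 395/409]
P' = (I − K·H)·P̄ = [1972/1227 2606/1227 90/409; 2606/1227 3964/1227 216/409; 90/409 216/409 233/409]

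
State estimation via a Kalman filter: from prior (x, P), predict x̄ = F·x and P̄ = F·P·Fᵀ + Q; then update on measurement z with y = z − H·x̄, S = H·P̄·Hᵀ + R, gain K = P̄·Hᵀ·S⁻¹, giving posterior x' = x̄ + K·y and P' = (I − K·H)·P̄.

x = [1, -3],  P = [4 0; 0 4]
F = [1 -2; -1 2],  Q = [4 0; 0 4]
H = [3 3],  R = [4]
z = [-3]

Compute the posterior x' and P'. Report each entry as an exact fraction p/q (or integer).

x̄ = F·x = [7, -7]
P̄ = F·P·Fᵀ + Q = [24 -20; -20 24]
y = z − H·x̄ = [-3]
S = H·P̄·Hᵀ + R = [76]
K = P̄·Hᵀ·S⁻¹ = [3/19; 3/19]
x' = x̄ + K·y = [124/19, -142/19]
P' = (I − K·H)·P̄ = [420/19 -416/19; -416/19 420/19]

x' = [124/19, -142/19]
P' = [420/19 -416/19; -416/19 420/19]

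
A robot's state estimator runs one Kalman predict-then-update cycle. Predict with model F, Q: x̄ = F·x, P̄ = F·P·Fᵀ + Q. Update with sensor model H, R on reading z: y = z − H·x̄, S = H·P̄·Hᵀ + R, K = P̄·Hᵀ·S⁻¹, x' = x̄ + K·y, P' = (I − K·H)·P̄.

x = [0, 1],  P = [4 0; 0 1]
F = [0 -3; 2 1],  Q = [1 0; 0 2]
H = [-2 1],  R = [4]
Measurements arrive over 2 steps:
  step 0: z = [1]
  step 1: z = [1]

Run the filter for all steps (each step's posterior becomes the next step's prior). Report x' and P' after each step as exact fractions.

step 0: x' = [-29/25, -1], P' = [221/75 14/3; 14/3 32/3]
step 1: x' = [-2483/2813, -2325/2813], P' = [12133/8439 11566/8439; 11566/8439 31288/8439]

step 0: x̄ = F·x = [-3, 1]
step 0: P̄ = F·P·Fᵀ + Q = [10 -3; -3 19]
step 0: y = z − H·x̄ = [-6]
step 0: S = H·P̄·Hᵀ + R = [75]
step 0: K = P̄·Hᵀ·S⁻¹ = [-23/75; 1/3]
step 0: x' = x̄ + K·y = [-29/25, -1]
step 0: P' = (I − K·H)·P̄ = [221/75 14/3; 14/3 32/3]
step 1: x̄ = F·x = [3, -83/25]
step 1: P̄ = F·P·Fᵀ + Q = [97 -60; -60 1078/25]
step 1: y = z − H·x̄ = [258/25]
step 1: S = H·P̄·Hᵀ + R = [16878/25]
step 1: K = P̄·Hᵀ·S⁻¹ = [-3175/8439; 2039/8439]
step 1: x' = x̄ + K·y = [-2483/2813, -2325/2813]
step 1: P' = (I − K·H)·P̄ = [12133/8439 11566/8439; 11566/8439 31288/8439]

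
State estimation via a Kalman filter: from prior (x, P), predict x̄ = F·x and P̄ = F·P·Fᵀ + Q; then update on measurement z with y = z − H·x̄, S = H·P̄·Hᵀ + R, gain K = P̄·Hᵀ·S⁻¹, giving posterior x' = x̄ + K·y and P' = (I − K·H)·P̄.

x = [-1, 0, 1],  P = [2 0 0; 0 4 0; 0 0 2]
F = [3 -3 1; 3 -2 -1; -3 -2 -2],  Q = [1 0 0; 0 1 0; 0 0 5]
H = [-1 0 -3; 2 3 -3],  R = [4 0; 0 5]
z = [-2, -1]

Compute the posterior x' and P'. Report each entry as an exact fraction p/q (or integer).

x̄ = F·x = [-2, -4, 1]
P̄ = F·P·Fᵀ + Q = [57 40 2; 40 37 2; 2 2 47]
y = z − H·x̄ = [-1, 18]
S = H·P̄·Hᵀ + R = [496 165; 165 1409]
K = P̄·Hᵀ·S⁻¹ = [-126387/671639 123483/671639; -95339/671639 99350/671639; -179872/671639 -41381/671639]
x' = x̄ + K·y = [1005803/671639, -802917/671639, 106653/671639]
P' = (I − K·H)·P̄ = [2166918/671639 -1792597/671639 -553790/671639; -1792597/671639 2085299/671639 724651/671639; -553790/671639 724651/671639 424426/671639]

x' = [1005803/671639, -802917/671639, 106653/671639]
P' = [2166918/671639 -1792597/671639 -553790/671639; -1792597/671639 2085299/671639 724651/671639; -553790/671639 724651/671639 424426/671639]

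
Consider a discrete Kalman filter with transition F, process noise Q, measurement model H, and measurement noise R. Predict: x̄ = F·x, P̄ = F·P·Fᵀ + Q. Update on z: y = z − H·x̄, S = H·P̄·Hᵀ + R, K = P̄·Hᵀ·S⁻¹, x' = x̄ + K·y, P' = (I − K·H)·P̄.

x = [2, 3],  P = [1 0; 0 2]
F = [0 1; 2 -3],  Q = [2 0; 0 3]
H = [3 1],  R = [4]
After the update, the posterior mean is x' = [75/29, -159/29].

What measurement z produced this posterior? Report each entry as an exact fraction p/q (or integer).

x̄ = F·x = [3, -5]
P̄ = F·P·Fᵀ + Q = [4 -6; -6 25]
S = H·P̄·Hᵀ + R = [29]
K = P̄·Hᵀ·S⁻¹ = [6/29; 7/29]
x' − x̄ = [-12/29, -14/29] = K·y
y = (KᵀK)⁻¹·Kᵀ·(x' − x̄) = [-2]
z = y + H·x̄ = [-2] + [4] = [2]

z = [2]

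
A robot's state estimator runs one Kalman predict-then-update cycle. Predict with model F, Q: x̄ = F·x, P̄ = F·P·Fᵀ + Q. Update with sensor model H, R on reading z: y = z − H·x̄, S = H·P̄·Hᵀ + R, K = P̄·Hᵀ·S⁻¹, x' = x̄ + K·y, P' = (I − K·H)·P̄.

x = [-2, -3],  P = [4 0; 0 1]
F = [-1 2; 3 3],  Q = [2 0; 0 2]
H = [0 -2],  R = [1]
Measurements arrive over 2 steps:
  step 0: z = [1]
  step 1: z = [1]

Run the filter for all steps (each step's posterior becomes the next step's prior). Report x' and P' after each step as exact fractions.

step 0: x' = [-368/63, -109/189], P' = [194/21 -2/63; -2/63 47/189]
step 1: x' = [-21530/21939, -12151/21939], P' = [32208/7313 -1658/21939; -1658/21939 1823/7313]

step 0: x̄ = F·x = [-4, -15]
step 0: P̄ = F·P·Fᵀ + Q = [10 -6; -6 47]
step 0: y = z − H·x̄ = [-29]
step 0: S = H·P̄·Hᵀ + R = [189]
step 0: K = P̄·Hᵀ·S⁻¹ = [4/63; -94/189]
step 0: x' = x̄ + K·y = [-368/63, -109/189]
step 0: P' = (I − K·H)·P̄ = [194/21 -2/63; -2/63 47/189]
step 1: x̄ = F·x = [886/189, -1213/63]
step 1: P̄ = F·P·Fᵀ + Q = [2336/189 -1658/63; -1658/63 1823/21]
step 1: y = z − H·x̄ = [-2363/63]
step 1: S = H·P̄·Hᵀ + R = [7313/21]
step 1: K = P̄·Hᵀ·S⁻¹ = [3316/21939; -3646/7313]
step 1: x' = x̄ + K·y = [-21530/21939, -12151/21939]
step 1: P' = (I − K·H)·P̄ = [32208/7313 -1658/21939; -1658/21939 1823/7313]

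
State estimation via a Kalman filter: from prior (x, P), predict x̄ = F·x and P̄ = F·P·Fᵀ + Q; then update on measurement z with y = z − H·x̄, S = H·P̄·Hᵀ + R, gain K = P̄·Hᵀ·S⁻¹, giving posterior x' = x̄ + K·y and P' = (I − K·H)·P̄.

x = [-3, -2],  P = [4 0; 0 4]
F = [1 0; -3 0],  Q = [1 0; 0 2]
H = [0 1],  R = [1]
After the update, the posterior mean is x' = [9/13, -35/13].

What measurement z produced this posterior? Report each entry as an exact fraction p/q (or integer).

x̄ = F·x = [-3, 9]
P̄ = F·P·Fᵀ + Q = [5 -12; -12 38]
S = H·P̄·Hᵀ + R = [39]
K = P̄·Hᵀ·S⁻¹ = [-4/13; 38/39]
x' − x̄ = [48/13, -152/13] = K·y
y = (KᵀK)⁻¹·Kᵀ·(x' − x̄) = [-12]
z = y + H·x̄ = [-12] + [9] = [-3]

z = [-3]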